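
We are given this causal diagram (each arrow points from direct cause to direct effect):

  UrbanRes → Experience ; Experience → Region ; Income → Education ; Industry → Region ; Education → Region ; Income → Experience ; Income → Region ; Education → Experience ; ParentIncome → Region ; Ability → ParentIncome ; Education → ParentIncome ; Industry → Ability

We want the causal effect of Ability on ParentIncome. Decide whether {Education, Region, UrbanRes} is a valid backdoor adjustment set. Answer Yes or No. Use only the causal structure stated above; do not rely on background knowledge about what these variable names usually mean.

Backdoor paths from Ability to ParentIncome (paths whose first edge points into Ability):
  P1: Ability <- Industry -> Region <- Income -> Education -> ParentIncome
  P2: Ability <- Industry -> Region <- Income -> Experience <- Education -> ParentIncome
  P3: Ability <- Industry -> Region <- Education -> ParentIncome
  P4: Ability <- Industry -> Region <- Experience <- Income -> Education -> ParentIncome
  P5: Ability <- Industry -> Region <- Experience <- Education -> ParentIncome
  P6: Ability <- Industry -> Region <- ParentIncome
Condition 1 (no descendant of Ability in the set): FAILS — Region is a descendant of Ability.
Condition 2 (every backdoor path blocked by {Education, Region, UrbanRes}):
  P1: blocked at chain node Education ∈ conditioning set.
  P2: blocked at fork node Education ∈ conditioning set.
  P3: blocked at fork node Education ∈ conditioning set.
  P4: blocked at chain node Education ∈ conditioning set.
  P5: blocked at fork node Education ∈ conditioning set.
  P6: open — collider(s) Region are conditioned on (or have a conditioned descendant) and no non-collider on the path is in the set.
{Education, Region, UrbanRes} does not satisfy the backdoor criterion.

No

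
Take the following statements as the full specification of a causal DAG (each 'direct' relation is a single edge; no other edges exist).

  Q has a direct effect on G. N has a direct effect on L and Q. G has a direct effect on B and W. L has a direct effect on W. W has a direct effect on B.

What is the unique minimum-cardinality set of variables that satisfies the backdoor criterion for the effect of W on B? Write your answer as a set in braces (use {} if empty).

Variables eligible for adjustment (non-descendants of W, excluding W and B): {G, L, N, Q}.
Backdoor paths from W to B:
  P1: W <- L <- N -> Q -> G -> B
  P2: W <- G -> B
The empty set is not sufficient: P1 (W <- L <- N -> Q -> G -> B) has no collider blocking it and no conditioned non-collider, so it is open.
Try {G}:
  P1: blocked at chain node G ∈ conditioning set.
  P2: blocked at fork node G ∈ conditioning set.
{G} contains no descendant of W and blocks every backdoor path.
No other singleton works — e.g. {N} leaves P2 open — so {G} is the unique smallest valid adjustment set.

{G}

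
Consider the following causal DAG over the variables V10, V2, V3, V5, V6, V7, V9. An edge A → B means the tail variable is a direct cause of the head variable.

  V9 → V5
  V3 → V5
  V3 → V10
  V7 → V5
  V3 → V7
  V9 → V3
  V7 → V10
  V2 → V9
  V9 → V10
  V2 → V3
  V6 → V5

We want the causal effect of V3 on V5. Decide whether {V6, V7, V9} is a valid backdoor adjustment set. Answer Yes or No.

Backdoor paths from V3 to V5 (paths whose first edge points into V3):
  P1: V3 <- V2 -> V9 -> V5
  P2: V3 <- V2 -> V9 -> V10 <- V7 -> V5
  P3: V3 <- V9 -> V5
  P4: V3 <- V9 -> V10 <- V7 -> V5
Condition 1 (no descendant of V3 in the set): FAILS — V7 is a descendant of V3.
Condition 2 (every backdoor path blocked by {V6, V7, V9}):
  P1: blocked at chain node V9 ∈ conditioning set.
  P2: blocked at chain node V9 ∈ conditioning set.
  P3: blocked at fork node V9 ∈ conditioning set.
  P4: blocked at fork node V9 ∈ conditioning set.
{V6, V7, V9} does not satisfy the backdoor criterion.

No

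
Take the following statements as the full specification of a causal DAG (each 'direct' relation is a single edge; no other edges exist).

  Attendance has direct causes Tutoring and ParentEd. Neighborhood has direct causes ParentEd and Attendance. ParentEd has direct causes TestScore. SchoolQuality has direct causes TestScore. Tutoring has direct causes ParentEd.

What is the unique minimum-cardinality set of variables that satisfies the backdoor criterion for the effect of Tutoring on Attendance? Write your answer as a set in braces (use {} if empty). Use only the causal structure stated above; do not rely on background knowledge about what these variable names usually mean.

Variables eligible for adjustment (non-descendants of Tutoring, excluding Tutoring and Attendance): {ParentEd, SchoolQuality, TestScore}.
Backdoor paths from Tutoring to Attendance:
  P1: Tutoring <- ParentEd -> Attendance
  P2: Tutoring <- ParentEd -> Neighborhood <- Attendance
The empty set is not sufficient: P1 (Tutoring <- ParentEd -> Attendance) has no collider blocking it and no conditioned non-collider, so it is open.
Try {ParentEd}:
  P1: blocked at fork node ParentEd ∈ conditioning set.
  P2: blocked at fork node ParentEd ∈ conditioning set.
{ParentEd} contains no descendant of Tutoring and blocks every backdoor path.
No other singleton works — e.g. {TestScore} leaves P1 open — so {ParentEd} is the unique smallest valid adjustment set.

{ParentEd}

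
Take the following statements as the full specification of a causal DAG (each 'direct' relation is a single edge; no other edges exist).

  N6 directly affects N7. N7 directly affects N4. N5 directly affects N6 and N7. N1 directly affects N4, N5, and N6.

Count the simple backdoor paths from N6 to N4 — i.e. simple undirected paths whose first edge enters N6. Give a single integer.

4

A backdoor path from N6 to N4 is any simple undirected path whose first edge points into N6 (i.e. leaves N6 via a parent).
Parents of N6: {N1, N5}.
Enumerating:
  P1: N6 <- N1 -> N5 -> N7 -> N4
  P2: N6 <- N1 -> N4
  P3: N6 <- N5 <- N1 -> N4
  P4: N6 <- N5 -> N7 -> N4
That exhausts the simple backdoor paths. Count: 4.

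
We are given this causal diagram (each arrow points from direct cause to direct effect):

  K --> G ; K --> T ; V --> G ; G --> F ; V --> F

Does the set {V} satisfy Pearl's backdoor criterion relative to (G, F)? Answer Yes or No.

Yes

Backdoor paths from G to F (paths whose first edge points into G):
  P1: G <- V -> F
Condition 1 (no descendant of G in the set): holds — descendants of G are {F}; none are in {V}.
Condition 2 (every backdoor path blocked by {V}):
  P1: blocked at fork node V ∈ conditioning set.
{V} satisfies the backdoor criterion.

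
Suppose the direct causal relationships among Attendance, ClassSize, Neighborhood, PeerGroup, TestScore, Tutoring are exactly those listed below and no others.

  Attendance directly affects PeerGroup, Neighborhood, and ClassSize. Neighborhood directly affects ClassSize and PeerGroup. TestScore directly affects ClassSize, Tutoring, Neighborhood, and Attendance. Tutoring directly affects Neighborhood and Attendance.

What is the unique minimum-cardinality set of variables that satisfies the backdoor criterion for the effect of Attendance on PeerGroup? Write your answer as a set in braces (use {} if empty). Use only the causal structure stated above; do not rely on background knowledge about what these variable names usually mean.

{TestScore, Tutoring}

Variables eligible for adjustment (non-descendants of Attendance, excluding Attendance and PeerGroup): {TestScore, Tutoring}.
Backdoor paths from Attendance to PeerGroup:
  P1: Attendance <- TestScore -> Tutoring -> Neighborhood -> PeerGroup
  P2: Attendance <- TestScore -> Neighborhood -> PeerGroup
  P3: Attendance <- TestScore -> ClassSize <- Neighborhood -> PeerGroup
  P4: Attendance <- Tutoring <- TestScore -> Neighborhood -> PeerGroup
  P5: Attendance <- Tutoring <- TestScore -> ClassSize <- Neighborhood -> PeerGroup
  P6: Attendance <- Tutoring -> Neighborhood -> PeerGroup
The empty set is not sufficient: P1 (Attendance <- TestScore -> Tutoring -> Neighborhood -> PeerGroup) has no collider blocking it and no conditioned non-collider, so it is open.
Try {TestScore, Tutoring}:
  P1: blocked at fork node TestScore ∈ conditioning set.
  P2: blocked at fork node TestScore ∈ conditioning set.
  P3: blocked at fork node TestScore ∈ conditioning set.
  P4: blocked at chain node Tutoring ∈ conditioning set.
  P5: blocked at chain node Tutoring ∈ conditioning set.
  P6: blocked at fork node Tutoring ∈ conditioning set.
{TestScore, Tutoring} contains no descendant of Attendance and blocks every backdoor path.
Every element of {TestScore, Tutoring} is needed (dropping TestScore leaves P2 open; dropping Tutoring leaves P6 open), so no proper subset is valid.
Among all size-2 subsets of the eligible variables, only {TestScore, Tutoring} blocks every backdoor path, so it is the unique smallest valid adjustment set.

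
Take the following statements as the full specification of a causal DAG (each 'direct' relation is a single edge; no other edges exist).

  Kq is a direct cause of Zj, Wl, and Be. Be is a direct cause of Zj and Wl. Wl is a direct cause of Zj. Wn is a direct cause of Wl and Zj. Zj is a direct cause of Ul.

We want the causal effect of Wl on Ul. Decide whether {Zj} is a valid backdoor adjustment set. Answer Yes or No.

No

Backdoor paths from Wl to Ul (paths whose first edge points into Wl):
  P1: Wl <- Wn -> Zj -> Ul
  P2: Wl <- Kq -> Be -> Zj -> Ul
  P3: Wl <- Kq -> Zj -> Ul
  P4: Wl <- Be <- Kq -> Zj -> Ul
  P5: Wl <- Be -> Zj -> Ul
Condition 1 (no descendant of Wl in the set): FAILS — Zj is a descendant of Wl.
Condition 2 (every backdoor path blocked by {Zj}):
  P1: blocked at chain node Zj ∈ conditioning set.
  P2: blocked at chain node Zj ∈ conditioning set.
  P3: blocked at chain node Zj ∈ conditioning set.
  P4: blocked at chain node Zj ∈ conditioning set.
  P5: blocked at chain node Zj ∈ conditioning set.
{Zj} does not satisfy the backdoor criterion.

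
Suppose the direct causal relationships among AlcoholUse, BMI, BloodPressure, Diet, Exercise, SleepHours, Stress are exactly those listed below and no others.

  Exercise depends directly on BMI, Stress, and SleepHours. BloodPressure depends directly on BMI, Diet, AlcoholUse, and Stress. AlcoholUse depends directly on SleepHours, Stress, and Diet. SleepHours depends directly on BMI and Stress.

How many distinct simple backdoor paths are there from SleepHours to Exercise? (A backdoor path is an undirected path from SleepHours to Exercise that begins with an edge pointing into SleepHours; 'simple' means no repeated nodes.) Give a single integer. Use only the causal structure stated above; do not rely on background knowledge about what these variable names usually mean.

8

A backdoor path from SleepHours to Exercise is any simple undirected path whose first edge points into SleepHours (i.e. leaves SleepHours via a parent).
Parents of SleepHours: {BMI, Stress}.
Enumerating:
  P1: SleepHours <- Stress -> Exercise
  P2: SleepHours <- Stress -> AlcoholUse <- Diet -> BloodPressure <- BMI -> Exercise
  P3: SleepHours <- Stress -> AlcoholUse -> BloodPressure <- BMI -> Exercise
  P4: SleepHours <- Stress -> BloodPressure <- BMI -> Exercise
  P5: SleepHours <- BMI -> Exercise
  P6: SleepHours <- BMI -> BloodPressure <- Diet -> AlcoholUse <- Stress -> Exercise
  P7: SleepHours <- BMI -> BloodPressure <- Stress -> Exercise
  P8: SleepHours <- BMI -> BloodPressure <- AlcoholUse <- Stress -> Exercise
That exhausts the simple backdoor paths. Count: 8.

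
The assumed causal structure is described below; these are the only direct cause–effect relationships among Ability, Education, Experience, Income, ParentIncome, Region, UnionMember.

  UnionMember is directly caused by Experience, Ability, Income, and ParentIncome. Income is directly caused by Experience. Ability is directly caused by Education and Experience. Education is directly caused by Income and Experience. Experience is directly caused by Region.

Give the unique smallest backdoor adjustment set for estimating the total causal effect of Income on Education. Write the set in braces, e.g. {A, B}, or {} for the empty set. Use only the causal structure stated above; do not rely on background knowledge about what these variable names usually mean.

Variables eligible for adjustment (non-descendants of Income, excluding Income and Education): {Experience, ParentIncome, Region}.
Backdoor paths from Income to Education:
  P1: Income <- Experience -> Education
  P2: Income <- Experience -> Ability <- Education
  P3: Income <- Experience -> UnionMember <- Ability <- Education
The empty set is not sufficient: P1 (Income <- Experience -> Education) has no collider blocking it and no conditioned non-collider, so it is open.
Try {Experience}:
  P1: blocked at fork node Experience ∈ conditioning set.
  P2: blocked at fork node Experience ∈ conditioning set.
  P3: blocked at fork node Experience ∈ conditioning set.
{Experience} contains no descendant of Income and blocks every backdoor path.
No other singleton works — e.g. {Region} leaves P1 open — so {Experience} is the unique smallest valid adjustment set.

{Experience}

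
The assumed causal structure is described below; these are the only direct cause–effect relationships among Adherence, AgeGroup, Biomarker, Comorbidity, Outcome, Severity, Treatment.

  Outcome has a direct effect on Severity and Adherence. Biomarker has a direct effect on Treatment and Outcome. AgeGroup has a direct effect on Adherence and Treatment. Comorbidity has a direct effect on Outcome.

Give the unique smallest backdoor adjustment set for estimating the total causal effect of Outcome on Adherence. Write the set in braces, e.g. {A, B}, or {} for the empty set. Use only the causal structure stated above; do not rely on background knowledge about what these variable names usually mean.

{}

Variables eligible for adjustment (non-descendants of Outcome, excluding Outcome and Adherence): {AgeGroup, Biomarker, Comorbidity, Treatment}.
Backdoor paths from Outcome to Adherence:
  P1: Outcome <- Biomarker -> Treatment <- AgeGroup -> Adherence
Each backdoor path contains an unconditioned collider, so every path is already blocked with the empty conditioning set:
  P1: blocked at collider Treatment (neither it nor any descendant is in the conditioning set).
The empty set is therefore the unique smallest valid set.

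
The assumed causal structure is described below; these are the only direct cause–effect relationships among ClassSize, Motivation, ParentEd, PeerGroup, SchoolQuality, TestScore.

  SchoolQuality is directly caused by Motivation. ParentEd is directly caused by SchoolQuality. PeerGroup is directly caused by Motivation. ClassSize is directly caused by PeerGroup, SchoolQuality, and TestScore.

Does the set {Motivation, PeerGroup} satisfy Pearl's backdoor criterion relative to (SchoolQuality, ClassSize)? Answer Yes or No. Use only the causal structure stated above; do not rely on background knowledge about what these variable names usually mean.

Yes

Backdoor paths from SchoolQuality to ClassSize (paths whose first edge points into SchoolQuality):
  P1: SchoolQuality <- Motivation -> PeerGroup -> ClassSize
Condition 1 (no descendant of SchoolQuality in the set): holds — descendants of SchoolQuality are {ClassSize, ParentEd}; none are in {Motivation, PeerGroup}.
Condition 2 (every backdoor path blocked by {Motivation, PeerGroup}):
  P1: blocked at fork node Motivation ∈ conditioning set.
{Motivation, PeerGroup} satisfies the backdoor criterion.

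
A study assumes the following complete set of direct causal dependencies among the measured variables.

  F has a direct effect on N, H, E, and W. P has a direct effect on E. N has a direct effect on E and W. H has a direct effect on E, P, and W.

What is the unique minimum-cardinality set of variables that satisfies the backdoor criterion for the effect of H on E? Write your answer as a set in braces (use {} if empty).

Variables eligible for adjustment (non-descendants of H, excluding H and E): {F, N}.
Backdoor paths from H to E:
  P1: H <- F -> N -> E
  P2: H <- F -> W <- N -> E
  P3: H <- F -> E
The empty set is not sufficient: P1 (H <- F -> N -> E) has no collider blocking it and no conditioned non-collider, so it is open.
Try {F}:
  P1: blocked at fork node F ∈ conditioning set.
  P2: blocked at fork node F ∈ conditioning set.
  P3: blocked at fork node F ∈ conditioning set.
{F} contains no descendant of H and blocks every backdoor path.
No other singleton works — e.g. {N} leaves P3 open — so {F} is the unique smallest valid adjustment set.

{F}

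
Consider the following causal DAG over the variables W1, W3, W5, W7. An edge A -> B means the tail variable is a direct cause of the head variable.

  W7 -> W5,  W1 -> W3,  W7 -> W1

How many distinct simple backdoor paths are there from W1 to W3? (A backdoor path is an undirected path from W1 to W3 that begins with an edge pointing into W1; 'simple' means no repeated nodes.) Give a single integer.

0

A backdoor path from W1 to W3 is any simple undirected path whose first edge points into W1 (i.e. leaves W1 via a parent).
Parents of W1: {W7}.
No simple path from any parent of W1 reaches W3 without revisiting W1, so there are no backdoor paths.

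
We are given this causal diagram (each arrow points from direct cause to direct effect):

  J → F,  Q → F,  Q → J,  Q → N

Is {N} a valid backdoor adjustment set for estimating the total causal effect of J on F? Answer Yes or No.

No

Backdoor paths from J to F (paths whose first edge points into J):
  P1: J <- Q -> F
Condition 1 (no descendant of J in the set): holds — descendants of J are {F}; none are in {N}.
Condition 2 (every backdoor path blocked by {N}):
  P1: open — no interior node is in the conditioning set.
{N} does not satisfy the backdoor criterion.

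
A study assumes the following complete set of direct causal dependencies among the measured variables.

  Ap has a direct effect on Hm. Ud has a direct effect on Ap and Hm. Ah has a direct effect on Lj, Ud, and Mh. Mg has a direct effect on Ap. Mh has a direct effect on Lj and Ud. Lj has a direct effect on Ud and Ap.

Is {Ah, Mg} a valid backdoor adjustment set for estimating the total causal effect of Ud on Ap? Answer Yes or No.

No

Backdoor paths from Ud to Ap (paths whose first edge points into Ud):
  P1: Ud <- Ah -> Mh -> Lj -> Ap
  P2: Ud <- Ah -> Lj -> Ap
  P3: Ud <- Mh <- Ah -> Lj -> Ap
  P4: Ud <- Mh -> Lj -> Ap
  P5: Ud <- Lj -> Ap
Condition 1 (no descendant of Ud in the set): holds — descendants of Ud are {Ap, Hm}; none are in {Ah, Mg}.
Condition 2 (every backdoor path blocked by {Ah, Mg}):
  P1: blocked at fork node Ah ∈ conditioning set.
  P2: blocked at fork node Ah ∈ conditioning set.
  P3: blocked at fork node Ah ∈ conditioning set.
  P4: open — no interior node is in the conditioning set.
  P5: open — no interior node is in the conditioning set.
{Ah, Mg} does not satisfy the backdoor criterion.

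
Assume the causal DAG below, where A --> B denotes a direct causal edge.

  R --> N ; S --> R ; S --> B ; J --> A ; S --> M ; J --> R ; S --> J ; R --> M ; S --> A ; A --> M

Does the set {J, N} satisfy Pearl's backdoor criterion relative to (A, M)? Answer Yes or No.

No

Backdoor paths from A to M (paths whose first edge points into A):
  P1: A <- S -> J -> R -> M
  P2: A <- S -> R -> M
  P3: A <- S -> M
  P4: A <- J <- S -> R -> M
  P5: A <- J <- S -> M
  P6: A <- J -> R <- S -> M
  P7: A <- J -> R -> M
Condition 1 (no descendant of A in the set): holds — descendants of A are {M}; none are in {J, N}.
Condition 2 (every backdoor path blocked by {J, N}):
  P1: blocked at chain node J ∈ conditioning set.
  P2: open — no interior node is in the conditioning set.
  P3: open — no interior node is in the conditioning set.
  P4: blocked at chain node J ∈ conditioning set.
  P5: blocked at chain node J ∈ conditioning set.
  P6: blocked at fork node J ∈ conditioning set.
  P7: blocked at fork node J ∈ conditioning set.
{J, N} does not satisfy the backdoor criterion.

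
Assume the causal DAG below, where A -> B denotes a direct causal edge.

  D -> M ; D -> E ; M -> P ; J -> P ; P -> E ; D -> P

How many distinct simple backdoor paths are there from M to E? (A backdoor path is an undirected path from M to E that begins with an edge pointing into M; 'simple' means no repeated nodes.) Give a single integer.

A backdoor path from M to E is any simple undirected path whose first edge points into M (i.e. leaves M via a parent).
Parents of M: {D}.
Enumerating:
  P1: M <- D -> P -> E
  P2: M <- D -> E
That exhausts the simple backdoor paths. Count: 2.

2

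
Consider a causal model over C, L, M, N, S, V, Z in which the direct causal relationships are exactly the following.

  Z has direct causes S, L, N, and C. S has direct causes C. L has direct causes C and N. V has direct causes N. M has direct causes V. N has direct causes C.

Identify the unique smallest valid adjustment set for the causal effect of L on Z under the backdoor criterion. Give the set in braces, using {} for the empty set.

{C, N}

Variables eligible for adjustment (non-descendants of L, excluding L and Z): {C, M, N, S, V}.
Backdoor paths from L to Z:
  P1: L <- C -> N -> Z
  P2: L <- C -> S -> Z
  P3: L <- C -> Z
  P4: L <- N <- C -> S -> Z
  P5: L <- N <- C -> Z
  P6: L <- N -> Z
The empty set is not sufficient: P1 (L <- C -> N -> Z) has no collider blocking it and no conditioned non-collider, so it is open.
Try {C, N}:
  P1: blocked at fork node C ∈ conditioning set.
  P2: blocked at fork node C ∈ conditioning set.
  P3: blocked at fork node C ∈ conditioning set.
  P4: blocked at chain node N ∈ conditioning set.
  P5: blocked at chain node N ∈ conditioning set.
  P6: blocked at fork node N ∈ conditioning set.
{C, N} contains no descendant of L and blocks every backdoor path.
Every element of {C, N} is needed (dropping C leaves P2 open; dropping N leaves P6 open), so no proper subset is valid.
Among all size-2 subsets of the eligible variables, only {C, N} blocks every backdoor path, so it is the unique smallest valid adjustment set.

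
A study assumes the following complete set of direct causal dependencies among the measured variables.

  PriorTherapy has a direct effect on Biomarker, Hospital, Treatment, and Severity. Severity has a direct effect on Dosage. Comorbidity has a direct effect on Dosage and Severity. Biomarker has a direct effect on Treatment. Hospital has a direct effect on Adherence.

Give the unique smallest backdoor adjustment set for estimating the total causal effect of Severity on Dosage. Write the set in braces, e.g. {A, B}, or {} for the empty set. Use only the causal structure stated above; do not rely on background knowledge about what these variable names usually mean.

{Comorbidity}

Variables eligible for adjustment (non-descendants of Severity, excluding Severity and Dosage): {Adherence, Biomarker, Comorbidity, Hospital, PriorTherapy, Treatment}.
Backdoor paths from Severity to Dosage:
  P1: Severity <- Comorbidity -> Dosage
The empty set is not sufficient: P1 (Severity <- Comorbidity -> Dosage) has no collider blocking it and no conditioned non-collider, so it is open.
Try {Comorbidity}:
  P1: blocked at fork node Comorbidity ∈ conditioning set.
{Comorbidity} contains no descendant of Severity and blocks every backdoor path.
No other singleton works — e.g. {PriorTherapy} leaves P1 open — so {Comorbidity} is the unique smallest valid adjustment set.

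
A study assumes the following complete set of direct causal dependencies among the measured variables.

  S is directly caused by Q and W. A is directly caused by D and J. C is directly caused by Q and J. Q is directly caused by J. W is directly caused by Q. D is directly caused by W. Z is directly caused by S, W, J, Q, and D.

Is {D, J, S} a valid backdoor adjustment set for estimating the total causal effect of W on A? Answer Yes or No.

No

Backdoor paths from W to A (paths whose first edge points into W):
  P1: W <- Q <- J -> Z <- D -> A
  P2: W <- Q <- J -> A
  P3: W <- Q -> S -> Z <- J -> A
  P4: W <- Q -> S -> Z <- D -> A
  P5: W <- Q -> Z <- J -> A
  P6: W <- Q -> Z <- D -> A
  P7: W <- Q -> C <- J -> Z <- D -> A
  P8: W <- Q -> C <- J -> A
Condition 1 (no descendant of W in the set): FAILS — D and S are descendants of W.
Condition 2 (every backdoor path blocked by {D, J, S}):
  P1: blocked at fork node J ∈ conditioning set.
  P2: blocked at fork node J ∈ conditioning set.
  P3: blocked at chain node S ∈ conditioning set.
  P4: blocked at chain node S ∈ conditioning set.
  P5: blocked at collider Z (neither it nor any descendant is in the conditioning set).
  P6: blocked at collider Z (neither it nor any descendant is in the conditioning set).
  P7: blocked at collider C (neither it nor any descendant is in the conditioning set).
  P8: blocked at collider C (neither it nor any descendant is in the conditioning set).
{D, J, S} does not satisfy the backdoor criterion.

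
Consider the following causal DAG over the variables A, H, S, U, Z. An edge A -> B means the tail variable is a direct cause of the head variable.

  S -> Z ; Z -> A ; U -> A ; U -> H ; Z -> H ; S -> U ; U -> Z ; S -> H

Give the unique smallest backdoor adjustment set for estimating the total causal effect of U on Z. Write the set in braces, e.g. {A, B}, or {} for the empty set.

Variables eligible for adjustment (non-descendants of U, excluding U and Z): {S}.
Backdoor paths from U to Z:
  P1: U <- S -> Z
  P2: U <- S -> H <- Z
The empty set is not sufficient: P1 (U <- S -> Z) has no collider blocking it and no conditioned non-collider, so it is open.
Try {S}:
  P1: blocked at fork node S ∈ conditioning set.
  P2: blocked at fork node S ∈ conditioning set.
{S} contains no descendant of U and blocks every backdoor path.
{S} is the unique smallest valid adjustment set.

{S}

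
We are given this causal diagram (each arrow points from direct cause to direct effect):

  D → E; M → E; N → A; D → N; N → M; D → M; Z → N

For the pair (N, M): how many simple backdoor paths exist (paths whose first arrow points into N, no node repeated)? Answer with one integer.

2

A backdoor path from N to M is any simple undirected path whose first edge points into N (i.e. leaves N via a parent).
Parents of N: {D, Z}.
Enumerating:
  P1: N <- D -> M
  P2: N <- D -> E <- M
That exhausts the simple backdoor paths. Count: 2.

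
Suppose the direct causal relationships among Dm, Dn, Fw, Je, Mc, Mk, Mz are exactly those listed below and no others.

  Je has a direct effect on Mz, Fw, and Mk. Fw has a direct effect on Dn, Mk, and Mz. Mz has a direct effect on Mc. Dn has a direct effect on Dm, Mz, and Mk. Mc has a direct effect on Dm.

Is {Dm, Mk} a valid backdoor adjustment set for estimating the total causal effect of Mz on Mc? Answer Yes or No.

No

Backdoor paths from Mz to Mc (paths whose first edge points into Mz):
  P1: Mz <- Je -> Fw -> Dn -> Dm <- Mc
  P2: Mz <- Je -> Fw -> Mk <- Dn -> Dm <- Mc
  P3: Mz <- Je -> Mk <- Fw -> Dn -> Dm <- Mc
  P4: Mz <- Je -> Mk <- Dn -> Dm <- Mc
  P5: Mz <- Fw <- Je -> Mk <- Dn -> Dm <- Mc
  P6: Mz <- Fw -> Dn -> Dm <- Mc
  P7: Mz <- Fw -> Mk <- Dn -> Dm <- Mc
  P8: Mz <- Dn -> Dm <- Mc
Condition 1 (no descendant of Mz in the set): FAILS — Dm is a descendant of Mz.
Condition 2 (every backdoor path blocked by {Dm, Mk}):
  P1: open — collider(s) Dm are conditioned on (or have a conditioned descendant) and no non-collider on the path is in the set.
  P2: open — collider(s) Mk, Dm are conditioned on (or have a conditioned descendant) and no non-collider on the path is in the set.
  P3: open — collider(s) Mk, Dm are conditioned on (or have a conditioned descendant) and no non-collider on the path is in the set.
  P4: open — collider(s) Mk, Dm are conditioned on (or have a conditioned descendant) and no non-collider on the path is in the set.
  P5: open — collider(s) Mk, Dm are conditioned on (or have a conditioned descendant) and no non-collider on the path is in the set.
  P6: open — collider(s) Dm are conditioned on (or have a conditioned descendant) and no non-collider on the path is in the set.
  P7: open — collider(s) Mk, Dm are conditioned on (or have a conditioned descendant) and no non-collider on the path is in the set.
  P8: open — collider(s) Dm are conditioned on (or have a conditioned descendant) and no non-collider on the path is in the set.
{Dm, Mk} does not satisfy the backdoor criterion.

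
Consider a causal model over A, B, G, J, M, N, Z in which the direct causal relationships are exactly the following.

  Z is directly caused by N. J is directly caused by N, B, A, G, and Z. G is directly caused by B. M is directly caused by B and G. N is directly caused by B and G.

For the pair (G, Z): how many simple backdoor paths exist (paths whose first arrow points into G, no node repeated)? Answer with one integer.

4

A backdoor path from G to Z is any simple undirected path whose first edge points into G (i.e. leaves G via a parent).
Parents of G: {B}.
Enumerating:
  P1: G <- B -> N -> Z
  P2: G <- B -> N -> J <- Z
  P3: G <- B -> J <- N -> Z
  P4: G <- B -> J <- Z
That exhausts the simple backdoor paths. Count: 4.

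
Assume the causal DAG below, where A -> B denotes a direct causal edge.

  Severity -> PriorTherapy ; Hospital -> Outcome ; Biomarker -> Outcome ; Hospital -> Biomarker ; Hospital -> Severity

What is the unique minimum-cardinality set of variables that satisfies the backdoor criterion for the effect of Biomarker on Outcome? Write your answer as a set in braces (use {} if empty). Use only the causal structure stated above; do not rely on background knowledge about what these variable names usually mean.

{Hospital}

Variables eligible for adjustment (non-descendants of Biomarker, excluding Biomarker and Outcome): {Hospital, PriorTherapy, Severity}.
Backdoor paths from Biomarker to Outcome:
  P1: Biomarker <- Hospital -> Outcome
The empty set is not sufficient: P1 (Biomarker <- Hospital -> Outcome) has no collider blocking it and no conditioned non-collider, so it is open.
Try {Hospital}:
  P1: blocked at fork node Hospital ∈ conditioning set.
{Hospital} contains no descendant of Biomarker and blocks every backdoor path.
No other singleton works — e.g. {Severity} leaves P1 open — so {Hospital} is the unique smallest valid adjustment set.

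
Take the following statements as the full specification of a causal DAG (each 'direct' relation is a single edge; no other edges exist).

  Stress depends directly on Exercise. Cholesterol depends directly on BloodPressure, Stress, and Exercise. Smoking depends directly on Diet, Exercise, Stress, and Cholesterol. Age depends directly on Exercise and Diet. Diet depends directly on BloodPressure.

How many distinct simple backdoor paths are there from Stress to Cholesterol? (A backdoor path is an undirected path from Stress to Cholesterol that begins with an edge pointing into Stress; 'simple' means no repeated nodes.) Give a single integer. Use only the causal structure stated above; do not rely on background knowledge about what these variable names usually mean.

5

A backdoor path from Stress to Cholesterol is any simple undirected path whose first edge points into Stress (i.e. leaves Stress via a parent).
Parents of Stress: {Exercise}.
Enumerating:
  P1: Stress <- Exercise -> Cholesterol
  P2: Stress <- Exercise -> Age <- Diet <- BloodPressure -> Cholesterol
  P3: Stress <- Exercise -> Age <- Diet -> Smoking <- Cholesterol
  P4: Stress <- Exercise -> Smoking <- Cholesterol
  P5: Stress <- Exercise -> Smoking <- Diet <- BloodPressure -> Cholesterol
That exhausts the simple backdoor paths. Count: 5.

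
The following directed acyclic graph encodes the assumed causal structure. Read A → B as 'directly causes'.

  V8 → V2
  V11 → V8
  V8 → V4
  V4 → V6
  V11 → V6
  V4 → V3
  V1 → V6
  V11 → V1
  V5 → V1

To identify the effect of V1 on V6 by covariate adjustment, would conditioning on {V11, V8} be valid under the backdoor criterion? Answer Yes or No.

Yes

Backdoor paths from V1 to V6 (paths whose first edge points into V1):
  P1: V1 <- V11 -> V8 -> V4 -> V6
  P2: V1 <- V11 -> V6
Condition 1 (no descendant of V1 in the set): holds — descendants of V1 are {V6}; none are in {V11, V8}.
Condition 2 (every backdoor path blocked by {V11, V8}):
  P1: blocked at fork node V11 ∈ conditioning set.
  P2: blocked at fork node V11 ∈ conditioning set.
{V11, V8} satisfies the backdoor criterion.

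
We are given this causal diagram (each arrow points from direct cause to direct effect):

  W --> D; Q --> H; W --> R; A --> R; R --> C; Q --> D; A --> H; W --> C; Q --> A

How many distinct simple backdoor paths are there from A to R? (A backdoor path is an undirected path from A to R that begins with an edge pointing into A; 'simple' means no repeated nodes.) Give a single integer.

2

A backdoor path from A to R is any simple undirected path whose first edge points into A (i.e. leaves A via a parent).
Parents of A: {Q}.
Enumerating:
  P1: A <- Q -> D <- W -> R
  P2: A <- Q -> D <- W -> C <- R
That exhausts the simple backdoor paths. Count: 2.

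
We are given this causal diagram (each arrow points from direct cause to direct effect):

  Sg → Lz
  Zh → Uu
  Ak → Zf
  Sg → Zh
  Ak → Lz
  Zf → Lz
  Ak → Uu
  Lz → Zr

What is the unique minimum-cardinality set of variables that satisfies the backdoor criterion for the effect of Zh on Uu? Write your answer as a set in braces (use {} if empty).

Variables eligible for adjustment (non-descendants of Zh, excluding Zh and Uu): {Ak, Lz, Sg, Zf, Zr}.
Backdoor paths from Zh to Uu:
  P1: Zh <- Sg -> Lz <- Ak -> Uu
  P2: Zh <- Sg -> Lz <- Zf <- Ak -> Uu
Each backdoor path contains an unconditioned collider, so every path is already blocked with the empty conditioning set:
  P1: blocked at collider Lz (neither it nor any descendant is in the conditioning set).
  P2: blocked at collider Lz (neither it nor any descendant is in the conditioning set).
The empty set is therefore the unique smallest valid set.

{}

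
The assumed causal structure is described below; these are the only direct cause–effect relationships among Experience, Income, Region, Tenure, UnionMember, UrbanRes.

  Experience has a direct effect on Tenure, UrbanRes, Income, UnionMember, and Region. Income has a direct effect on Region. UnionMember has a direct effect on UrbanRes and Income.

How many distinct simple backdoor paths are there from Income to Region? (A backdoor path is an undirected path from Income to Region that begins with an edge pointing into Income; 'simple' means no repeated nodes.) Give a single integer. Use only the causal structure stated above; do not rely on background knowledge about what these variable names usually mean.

3

A backdoor path from Income to Region is any simple undirected path whose first edge points into Income (i.e. leaves Income via a parent).
Parents of Income: {Experience, UnionMember}.
Enumerating:
  P1: Income <- Experience -> Region
  P2: Income <- UnionMember <- Experience -> Region
  P3: Income <- UnionMember -> UrbanRes <- Experience -> Region
That exhausts the simple backdoor paths. Count: 3.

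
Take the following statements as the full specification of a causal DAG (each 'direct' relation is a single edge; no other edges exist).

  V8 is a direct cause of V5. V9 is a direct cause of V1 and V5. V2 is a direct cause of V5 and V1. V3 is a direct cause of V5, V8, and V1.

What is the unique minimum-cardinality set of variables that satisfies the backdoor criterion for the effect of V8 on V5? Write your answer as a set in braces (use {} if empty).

{V3}

Variables eligible for adjustment (non-descendants of V8, excluding V8 and V5): {V1, V2, V3, V9}.
Backdoor paths from V8 to V5:
  P1: V8 <- V3 -> V1 <- V9 -> V5
  P2: V8 <- V3 -> V1 <- V2 -> V5
  P3: V8 <- V3 -> V5
The empty set is not sufficient: P3 (V8 <- V3 -> V5) has no collider blocking it and no conditioned non-collider, so it is open.
Try {V3}:
  P1: blocked at fork node V3 ∈ conditioning set.
  P2: blocked at fork node V3 ∈ conditioning set.
  P3: blocked at fork node V3 ∈ conditioning set.
{V3} contains no descendant of V8 and blocks every backdoor path.
No other singleton works — e.g. {V9} leaves P3 open — so {V3} is the unique smallest valid adjustment set.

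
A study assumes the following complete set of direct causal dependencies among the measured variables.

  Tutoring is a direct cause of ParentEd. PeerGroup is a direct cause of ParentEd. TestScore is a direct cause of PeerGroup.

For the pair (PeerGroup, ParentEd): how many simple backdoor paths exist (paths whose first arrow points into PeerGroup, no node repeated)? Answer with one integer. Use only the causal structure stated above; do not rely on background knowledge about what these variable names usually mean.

A backdoor path from PeerGroup to ParentEd is any simple undirected path whose first edge points into PeerGroup (i.e. leaves PeerGroup via a parent).
Parents of PeerGroup: {TestScore}.
No simple path from any parent of PeerGroup reaches ParentEd without revisiting PeerGroup, so there are no backdoor paths.

0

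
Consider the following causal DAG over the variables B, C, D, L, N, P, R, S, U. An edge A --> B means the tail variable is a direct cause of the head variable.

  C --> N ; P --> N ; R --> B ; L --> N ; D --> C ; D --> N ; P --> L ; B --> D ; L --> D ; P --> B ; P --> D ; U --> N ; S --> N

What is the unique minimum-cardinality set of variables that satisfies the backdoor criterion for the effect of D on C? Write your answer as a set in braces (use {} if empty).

Variables eligible for adjustment (non-descendants of D, excluding D and C): {B, L, P, R, S, U}.
Backdoor paths from D to C:
  P1: D <- P -> L -> N <- C
  P2: D <- P -> N <- C
  P3: D <- L <- P -> N <- C
  P4: D <- L -> N <- C
  P5: D <- B <- P -> L -> N <- C
  P6: D <- B <- P -> N <- C
Each backdoor path contains an unconditioned collider, so every path is already blocked with the empty conditioning set:
  P1: blocked at collider N (neither it nor any descendant is in the conditioning set).
  P2: blocked at collider N (neither it nor any descendant is in the conditioning set).
  P3: blocked at collider N (neither it nor any descendant is in the conditioning set).
  P4: blocked at collider N (neither it nor any descendant is in the conditioning set).
  P5: blocked at collider N (neither it nor any descendant is in the conditioning set).
  P6: blocked at collider N (neither it nor any descendant is in the conditioning set).
The empty set is therefore the unique smallest valid set.

{}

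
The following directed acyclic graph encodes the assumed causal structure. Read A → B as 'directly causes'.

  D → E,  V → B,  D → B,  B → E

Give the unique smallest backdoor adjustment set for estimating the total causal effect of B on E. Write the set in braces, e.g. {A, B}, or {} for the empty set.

Variables eligible for adjustment (non-descendants of B, excluding B and E): {D, V}.
Backdoor paths from B to E:
  P1: B <- D -> E
The empty set is not sufficient: P1 (B <- D -> E) has no collider blocking it and no conditioned non-collider, so it is open.
Try {D}:
  P1: blocked at fork node D ∈ conditioning set.
{D} contains no descendant of B and blocks every backdoor path.
No other singleton works — e.g. {V} leaves P1 open — so {D} is the unique smallest valid adjustment set.

{D}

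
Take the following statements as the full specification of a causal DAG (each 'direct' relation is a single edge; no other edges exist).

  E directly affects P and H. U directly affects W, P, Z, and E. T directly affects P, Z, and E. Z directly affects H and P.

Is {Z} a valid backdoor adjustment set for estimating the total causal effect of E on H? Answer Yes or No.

Yes

Backdoor paths from E to H (paths whose first edge points into E):
  P1: E <- T -> Z -> H
  P2: E <- T -> P <- U -> Z -> H
  P3: E <- T -> P <- Z -> H
  P4: E <- U -> Z -> H
  P5: E <- U -> P <- T -> Z -> H
  P6: E <- U -> P <- Z -> H
Condition 1 (no descendant of E in the set): holds — descendants of E are {H, P}; none are in {Z}.
Condition 2 (every backdoor path blocked by {Z}):
  P1: blocked at chain node Z ∈ conditioning set.
  P2: blocked at collider P (neither it nor any descendant is in the conditioning set).
  P3: blocked at collider P (neither it nor any descendant is in the conditioning set).
  P4: blocked at chain node Z ∈ conditioning set.
  P5: blocked at collider P (neither it nor any descendant is in the conditioning set).
  P6: blocked at collider P (neither it nor any descendant is in the conditioning set).
{Z} satisfies the backdoor criterion.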